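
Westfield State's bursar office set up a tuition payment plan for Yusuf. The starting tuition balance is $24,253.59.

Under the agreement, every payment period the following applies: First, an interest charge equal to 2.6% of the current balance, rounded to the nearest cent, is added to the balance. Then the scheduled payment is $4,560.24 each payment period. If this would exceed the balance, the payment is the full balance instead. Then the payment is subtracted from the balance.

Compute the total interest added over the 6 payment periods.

# | Opening | Interest | Payment | End bal
1 | $24,253.59 | $630.59 | $4,560.24 | $20,323.94
2 | $20,323.94 | $528.42 | $4,560.24 | $16,292.12
3 | $16,292.12 | $423.60 | $4,560.24 | $12,155.48
4 | $12,155.48 | $316.04 | $4,560.24 | $7,911.28
5 | $7,911.28 | $205.69 | $4,560.24 | $3,556.73
6 | $3,556.73 | $92.47 | $3,649.20 | $0.00
Total interest: $630.59 + $528.42 + $423.60 + $316.04 + $205.69 + $92.47 = $2,196.81

$2,196.81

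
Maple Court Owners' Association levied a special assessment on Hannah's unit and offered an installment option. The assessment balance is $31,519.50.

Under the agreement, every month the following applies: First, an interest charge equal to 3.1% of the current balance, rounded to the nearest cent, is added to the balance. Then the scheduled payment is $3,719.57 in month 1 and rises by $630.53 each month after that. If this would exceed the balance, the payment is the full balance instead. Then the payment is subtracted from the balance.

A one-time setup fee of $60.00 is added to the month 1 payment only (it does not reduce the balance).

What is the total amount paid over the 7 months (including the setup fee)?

$35,833.00

Month 1: $31,519.50 +$977.10 interest = $32,496.60; pay $3,719.57 (+ $60.00 fee) → $28,777.03
Month 2: $28,777.03 +$892.09 interest = $29,669.12; pay $4,350.10 → $25,319.02
Month 3: $25,319.02 +$784.89 interest = $26,103.91; pay $4,980.63 → $21,123.28
Month 4: $21,123.28 +$654.82 interest = $21,778.10; pay $5,611.16 → $16,166.94
Month 5: $16,166.94 +$501.18 interest = $16,668.12; pay $6,241.69 → $10,426.43
Month 6: $10,426.43 +$323.22 interest = $10,749.65; pay $6,872.22 → $3,877.43
Month 7: $3,877.43 +$120.20 interest = $3,997.63; pay $3,997.63 → $0.00
Total paid: $35,833.00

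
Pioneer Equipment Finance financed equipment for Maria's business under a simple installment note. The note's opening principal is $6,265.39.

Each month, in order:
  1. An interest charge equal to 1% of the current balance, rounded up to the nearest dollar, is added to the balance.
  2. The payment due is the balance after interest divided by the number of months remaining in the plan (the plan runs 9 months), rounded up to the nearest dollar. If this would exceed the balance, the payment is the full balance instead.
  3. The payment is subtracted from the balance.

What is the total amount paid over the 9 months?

$6,592.39

# | Opening | Interest | Payment | End bal
1 | $6,265.39 | $63.00 | $704.00 | $5,624.39
2 | $5,624.39 | $57.00 | $711.00 | $4,970.39
3 | $4,970.39 | $50.00 | $718.00 | $4,302.39
4 | $4,302.39 | $44.00 | $725.00 | $3,621.39
5 | $3,621.39 | $37.00 | $732.00 | $2,926.39
6 | $2,926.39 | $30.00 | $740.00 | $2,216.39
7 | $2,216.39 | $23.00 | $747.00 | $1,492.39
8 | $1,492.39 | $15.00 | $754.00 | $753.39
9 | $753.39 | $8.00 | $761.39 | $0.00
Total paid: $6,592.39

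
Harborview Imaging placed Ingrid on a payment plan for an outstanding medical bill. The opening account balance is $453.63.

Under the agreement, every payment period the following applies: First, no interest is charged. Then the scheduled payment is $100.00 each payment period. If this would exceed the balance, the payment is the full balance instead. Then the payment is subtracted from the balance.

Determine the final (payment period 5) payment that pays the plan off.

Payment period 1: opening $453.63; payment $100.00; balance $353.63
Payment period 2: opening $353.63; payment $100.00; balance $253.63
Payment period 3: opening $253.63; payment $100.00; balance $153.63
Payment period 4: opening $153.63; payment $100.00; balance $53.63
Payment period 5: opening $53.63; payment $53.63; balance $0.00

$53.63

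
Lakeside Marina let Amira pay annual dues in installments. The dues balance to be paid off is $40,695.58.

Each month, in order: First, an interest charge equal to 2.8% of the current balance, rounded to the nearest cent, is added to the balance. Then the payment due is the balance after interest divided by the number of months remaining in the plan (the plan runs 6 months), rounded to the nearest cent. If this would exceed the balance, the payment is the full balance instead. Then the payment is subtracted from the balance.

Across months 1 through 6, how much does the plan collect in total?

Month 1: opening $40,695.58; interest $1,139.48 → $41,835.06; payment $6,972.51; balance $34,862.55
Month 2: opening $34,862.55; interest $976.15 → $35,838.70; payment $7,167.74; balance $28,670.96
Month 3: opening $28,670.96; interest $802.79 → $29,473.75; payment $7,368.44; balance $22,105.31
Month 4: opening $22,105.31; interest $618.95 → $22,724.26; payment $7,574.75; balance $15,149.51
Month 5: opening $15,149.51; interest $424.19 → $15,573.70; payment $7,786.85; balance $7,786.85
Month 6: opening $7,786.85; interest $218.03 → $8,004.88; payment $8,004.88; balance $0.00
Total paid: $44,875.17

$44,875.17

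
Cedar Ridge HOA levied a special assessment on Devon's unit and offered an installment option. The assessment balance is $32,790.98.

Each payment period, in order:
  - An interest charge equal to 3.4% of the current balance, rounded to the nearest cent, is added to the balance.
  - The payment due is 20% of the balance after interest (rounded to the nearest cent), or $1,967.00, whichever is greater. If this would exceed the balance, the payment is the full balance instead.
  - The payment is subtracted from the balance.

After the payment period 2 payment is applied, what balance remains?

$22,437.55

Payment period 1: opening $32,790.98; interest $1,114.89 → $33,905.87; payment $6,781.17; balance $27,124.70
Payment period 2: opening $27,124.70; interest $922.24 → $28,046.94; payment $5,609.39; balance $22,437.55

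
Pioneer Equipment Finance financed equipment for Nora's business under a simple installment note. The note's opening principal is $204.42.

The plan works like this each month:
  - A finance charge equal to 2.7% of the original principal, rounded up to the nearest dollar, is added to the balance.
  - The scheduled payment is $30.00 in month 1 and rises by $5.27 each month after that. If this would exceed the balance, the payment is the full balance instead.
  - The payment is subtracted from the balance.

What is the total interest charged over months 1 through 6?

Month 1: $204.42 +$6.00 interest = $210.42; pay $30.00 → $180.42
Month 2: $180.42 +$6.00 interest = $186.42; pay $35.27 → $151.15
Month 3: $151.15 +$6.00 interest = $157.15; pay $40.54 → $116.61
Month 4: $116.61 +$6.00 interest = $122.61; pay $45.81 → $76.80
Month 5: $76.80 +$6.00 interest = $82.80; pay $51.08 → $31.72
Month 6: $31.72 +$6.00 interest = $37.72; pay $37.72 → $0.00
Total interest: $6.00 + $6.00 + $6.00 + $6.00 + $6.00 + $6.00 = $36.00

$36.00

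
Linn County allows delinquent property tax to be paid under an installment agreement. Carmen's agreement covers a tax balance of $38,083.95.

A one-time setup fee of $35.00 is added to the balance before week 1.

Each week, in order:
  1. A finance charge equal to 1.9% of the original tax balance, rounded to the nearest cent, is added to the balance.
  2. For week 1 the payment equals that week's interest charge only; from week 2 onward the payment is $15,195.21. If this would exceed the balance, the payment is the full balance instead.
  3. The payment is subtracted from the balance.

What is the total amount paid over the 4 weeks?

$41,013.35

# | Opening | Interest | Payment | End bal
1 | $38,118.95 | $723.60 | $723.60 | $38,118.95
2 | $38,118.95 | $723.60 | $15,195.21 | $23,647.34
3 | $23,647.34 | $723.60 | $15,195.21 | $9,175.73
4 | $9,175.73 | $723.60 | $9,899.33 | $0.00
Total paid: $41,013.35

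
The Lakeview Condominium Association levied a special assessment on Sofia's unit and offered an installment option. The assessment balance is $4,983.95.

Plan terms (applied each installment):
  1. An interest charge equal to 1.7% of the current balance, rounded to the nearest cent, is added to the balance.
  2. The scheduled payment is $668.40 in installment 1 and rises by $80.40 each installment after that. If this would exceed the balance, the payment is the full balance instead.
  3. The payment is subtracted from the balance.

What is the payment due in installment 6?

$1,070.40

# | Opening | Interest | Payment | End bal
1 | $4,983.95 | $84.73 | $668.40 | $4,400.28
2 | $4,400.28 | $74.80 | $748.80 | $3,726.28
3 | $3,726.28 | $63.35 | $829.20 | $2,960.43
4 | $2,960.43 | $50.33 | $909.60 | $2,101.16
5 | $2,101.16 | $35.72 | $990.00 | $1,146.88
6 | $1,146.88 | $19.50 | $1,070.40 | $95.98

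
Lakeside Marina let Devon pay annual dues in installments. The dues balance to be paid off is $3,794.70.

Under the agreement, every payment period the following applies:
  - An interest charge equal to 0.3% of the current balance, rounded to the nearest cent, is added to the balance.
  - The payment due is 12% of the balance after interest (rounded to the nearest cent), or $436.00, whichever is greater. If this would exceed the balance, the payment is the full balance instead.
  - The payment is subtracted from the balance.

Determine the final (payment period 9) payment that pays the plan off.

$341.73

Payment period 1: $3,794.70 +$11.38 interest = $3,806.08; pay $456.73 → $3,349.35
Payment period 2: $3,349.35 +$10.05 interest = $3,359.40; pay $436.00 → $2,923.40
Payment period 3: $2,923.40 +$8.77 interest = $2,932.17; pay $436.00 → $2,496.17
Payment period 4: $2,496.17 +$7.49 interest = $2,503.66; pay $436.00 → $2,067.66
Payment period 5: $2,067.66 +$6.20 interest = $2,073.86; pay $436.00 → $1,637.86
Payment period 6: $1,637.86 +$4.91 interest = $1,642.77; pay $436.00 → $1,206.77
Payment period 7: $1,206.77 +$3.62 interest = $1,210.39; pay $436.00 → $774.39
Payment period 8: $774.39 +$2.32 interest = $776.71; pay $436.00 → $340.71
Payment period 9: $340.71 +$1.02 interest = $341.73; pay $341.73 → $0.00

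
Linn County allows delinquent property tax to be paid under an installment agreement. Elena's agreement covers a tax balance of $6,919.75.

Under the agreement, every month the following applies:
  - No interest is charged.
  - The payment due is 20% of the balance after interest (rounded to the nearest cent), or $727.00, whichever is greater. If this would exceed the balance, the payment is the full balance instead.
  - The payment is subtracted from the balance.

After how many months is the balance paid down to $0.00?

# | Opening | Payment | End bal
1 | $6,919.75 | $1,383.95 | $5,535.80
2 | $5,535.80 | $1,107.16 | $4,428.64
3 | $4,428.64 | $885.73 | $3,542.91
4 | $3,542.91 | $727.00 | $2,815.91
5 | $2,815.91 | $727.00 | $2,088.91
6 | $2,088.91 | $727.00 | $1,361.91
7 | $1,361.91 | $727.00 | $634.91
8 | $634.91 | $634.91 | $0.00
Balance reaches $0.00 in month 8.

8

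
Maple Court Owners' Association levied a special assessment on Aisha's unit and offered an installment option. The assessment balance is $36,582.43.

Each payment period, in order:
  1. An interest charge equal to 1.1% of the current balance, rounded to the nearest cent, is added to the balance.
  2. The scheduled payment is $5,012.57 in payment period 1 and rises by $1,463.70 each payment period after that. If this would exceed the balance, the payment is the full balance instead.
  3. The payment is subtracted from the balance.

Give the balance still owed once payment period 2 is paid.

$25,847.69

# | Opening | Interest | Payment | End bal
1 | $36,582.43 | $402.41 | $5,012.57 | $31,972.27
2 | $31,972.27 | $351.69 | $6,476.27 | $25,847.69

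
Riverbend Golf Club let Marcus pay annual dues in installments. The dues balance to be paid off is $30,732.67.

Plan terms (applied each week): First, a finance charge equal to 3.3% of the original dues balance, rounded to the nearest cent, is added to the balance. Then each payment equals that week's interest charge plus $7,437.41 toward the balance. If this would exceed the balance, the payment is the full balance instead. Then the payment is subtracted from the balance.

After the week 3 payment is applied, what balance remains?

Week 1: opening $30,732.67; interest $1,014.18 → $31,746.85; payment $8,451.59; balance $23,295.26
Week 2: opening $23,295.26; interest $1,014.18 → $24,309.44; payment $8,451.59; balance $15,857.85
Week 3: opening $15,857.85; interest $1,014.18 → $16,872.03; payment $8,451.59; balance $8,420.44

$8,420.44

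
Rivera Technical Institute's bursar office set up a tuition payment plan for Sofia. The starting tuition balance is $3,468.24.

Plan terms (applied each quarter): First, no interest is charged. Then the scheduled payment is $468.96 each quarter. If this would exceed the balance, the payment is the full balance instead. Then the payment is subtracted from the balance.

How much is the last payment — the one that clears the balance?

Quarter 1: opening $3,468.24; payment $468.96; balance $2,999.28
Quarter 2: opening $2,999.28; payment $468.96; balance $2,530.32
Quarter 3: opening $2,530.32; payment $468.96; balance $2,061.36
Quarter 4: opening $2,061.36; payment $468.96; balance $1,592.40
Quarter 5: opening $1,592.40; payment $468.96; balance $1,123.44
Quarter 6: opening $1,123.44; payment $468.96; balance $654.48
Quarter 7: opening $654.48; payment $468.96; balance $185.52
Quarter 8: opening $185.52; payment $185.52; balance $0.00

$185.52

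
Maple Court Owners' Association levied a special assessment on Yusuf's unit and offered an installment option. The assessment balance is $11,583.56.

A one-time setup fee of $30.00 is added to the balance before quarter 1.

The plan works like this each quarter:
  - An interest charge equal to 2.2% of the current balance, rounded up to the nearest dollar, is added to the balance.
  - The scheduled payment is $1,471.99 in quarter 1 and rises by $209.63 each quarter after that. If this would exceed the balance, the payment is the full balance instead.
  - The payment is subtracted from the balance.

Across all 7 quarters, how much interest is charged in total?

$1,043.00

Quarter 1: $11,613.56 +$256.00 interest = $11,869.56; pay $1,471.99 → $10,397.57
Quarter 2: $10,397.57 +$229.00 interest = $10,626.57; pay $1,681.62 → $8,944.95
Quarter 3: $8,944.95 +$197.00 interest = $9,141.95; pay $1,891.25 → $7,250.70
Quarter 4: $7,250.70 +$160.00 interest = $7,410.70; pay $2,100.88 → $5,309.82
Quarter 5: $5,309.82 +$117.00 interest = $5,426.82; pay $2,310.51 → $3,116.31
Quarter 6: $3,116.31 +$69.00 interest = $3,185.31; pay $2,520.14 → $665.17
Quarter 7: $665.17 +$15.00 interest = $680.17; pay $680.17 → $0.00
Total interest: $256.00 + $229.00 + $197.00 + $160.00 + $117.00 + $69.00 + $15.00 = $1,043.00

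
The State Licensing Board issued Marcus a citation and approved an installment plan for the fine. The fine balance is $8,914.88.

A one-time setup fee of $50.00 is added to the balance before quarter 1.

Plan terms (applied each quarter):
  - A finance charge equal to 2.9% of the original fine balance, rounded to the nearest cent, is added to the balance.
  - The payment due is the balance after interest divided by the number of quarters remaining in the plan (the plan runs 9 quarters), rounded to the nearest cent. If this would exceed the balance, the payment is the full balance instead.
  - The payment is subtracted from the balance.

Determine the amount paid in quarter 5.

Quarter 1: $8,964.88 +$258.53 interest = $9,223.41; pay $1,024.82 → $8,198.59
Quarter 2: $8,198.59 +$258.53 interest = $8,457.12; pay $1,057.14 → $7,399.98
Quarter 3: $7,399.98 +$258.53 interest = $7,658.51; pay $1,094.07 → $6,564.44
Quarter 4: $6,564.44 +$258.53 interest = $6,822.97; pay $1,137.16 → $5,685.81
Quarter 5: $5,685.81 +$258.53 interest = $5,944.34; pay $1,188.87 → $4,755.47

$1,188.87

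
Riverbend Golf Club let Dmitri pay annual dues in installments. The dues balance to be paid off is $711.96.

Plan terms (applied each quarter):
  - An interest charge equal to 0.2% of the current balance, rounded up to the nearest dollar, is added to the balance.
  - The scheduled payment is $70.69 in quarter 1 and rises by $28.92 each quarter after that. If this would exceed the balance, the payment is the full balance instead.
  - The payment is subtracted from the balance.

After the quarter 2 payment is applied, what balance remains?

Quarter 1: $711.96 +$2.00 interest = $713.96; pay $70.69 → $643.27
Quarter 2: $643.27 +$2.00 interest = $645.27; pay $99.61 → $545.66

$545.66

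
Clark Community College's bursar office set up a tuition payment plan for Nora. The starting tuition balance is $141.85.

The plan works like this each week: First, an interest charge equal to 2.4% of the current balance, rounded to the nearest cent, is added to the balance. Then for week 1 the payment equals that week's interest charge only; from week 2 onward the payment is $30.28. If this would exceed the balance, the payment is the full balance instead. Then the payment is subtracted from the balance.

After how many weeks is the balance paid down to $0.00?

Week 1: $141.85 +$3.40 interest = $145.25; pay $3.40 → $141.85
Week 2: $141.85 +$3.40 interest = $145.25; pay $30.28 → $114.97
Week 3: $114.97 +$2.76 interest = $117.73; pay $30.28 → $87.45
Week 4: $87.45 +$2.10 interest = $89.55; pay $30.28 → $59.27
Week 5: $59.27 +$1.42 interest = $60.69; pay $30.28 → $30.41
Week 6: $30.41 +$0.73 interest = $31.14; pay $30.28 → $0.86
Week 7: $0.86 +$0.02 interest = $0.88; pay $0.88 → $0.00
Balance reaches $0.00 in week 7.

7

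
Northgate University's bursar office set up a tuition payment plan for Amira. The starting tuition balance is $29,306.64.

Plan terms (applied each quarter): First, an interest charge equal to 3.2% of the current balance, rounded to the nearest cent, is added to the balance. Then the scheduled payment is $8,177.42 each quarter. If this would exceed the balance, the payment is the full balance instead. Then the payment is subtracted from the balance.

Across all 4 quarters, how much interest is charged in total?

Quarter 1: opening $29,306.64; interest $937.81 → $30,244.45; payment $8,177.42; balance $22,067.03
Quarter 2: opening $22,067.03; interest $706.14 → $22,773.17; payment $8,177.42; balance $14,595.75
Quarter 3: opening $14,595.75; interest $467.06 → $15,062.81; payment $8,177.42; balance $6,885.39
Quarter 4: opening $6,885.39; interest $220.33 → $7,105.72; payment $7,105.72; balance $0.00
Total interest: $937.81 + $706.14 + $467.06 + $220.33 = $2,331.34

$2,331.34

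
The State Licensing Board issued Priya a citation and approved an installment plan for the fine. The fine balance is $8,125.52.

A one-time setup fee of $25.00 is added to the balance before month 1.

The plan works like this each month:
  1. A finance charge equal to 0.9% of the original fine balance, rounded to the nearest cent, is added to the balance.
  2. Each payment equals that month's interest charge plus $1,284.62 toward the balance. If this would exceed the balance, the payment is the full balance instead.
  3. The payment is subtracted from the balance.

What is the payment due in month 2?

Month 1: $8,150.52 +$73.13 interest = $8,223.65; pay $1,357.75 → $6,865.90
Month 2: $6,865.90 +$73.13 interest = $6,939.03; pay $1,357.75 → $5,581.28

$1,357.75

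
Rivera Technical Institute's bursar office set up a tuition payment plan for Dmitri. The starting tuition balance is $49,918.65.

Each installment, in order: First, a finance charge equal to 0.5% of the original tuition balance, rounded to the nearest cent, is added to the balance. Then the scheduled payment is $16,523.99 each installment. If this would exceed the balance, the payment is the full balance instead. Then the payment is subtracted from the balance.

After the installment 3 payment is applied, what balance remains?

$1,095.45

Installment 1: $49,918.65 +$249.59 interest = $50,168.24; pay $16,523.99 → $33,644.25
Installment 2: $33,644.25 +$249.59 interest = $33,893.84; pay $16,523.99 → $17,369.85
Installment 3: $17,369.85 +$249.59 interest = $17,619.44; pay $16,523.99 → $1,095.45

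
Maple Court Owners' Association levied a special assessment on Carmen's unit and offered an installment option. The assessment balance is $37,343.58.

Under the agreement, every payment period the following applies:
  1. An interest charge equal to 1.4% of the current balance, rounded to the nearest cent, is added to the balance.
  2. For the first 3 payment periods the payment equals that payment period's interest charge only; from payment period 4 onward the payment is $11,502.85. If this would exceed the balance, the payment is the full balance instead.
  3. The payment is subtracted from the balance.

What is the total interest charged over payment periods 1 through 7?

Payment period 1: opening $37,343.58; interest $522.81 → $37,866.39; payment $522.81; balance $37,343.58
Payment period 2: opening $37,343.58; interest $522.81 → $37,866.39; payment $522.81; balance $37,343.58
Payment period 3: opening $37,343.58; interest $522.81 → $37,866.39; payment $522.81; balance $37,343.58
Payment period 4: opening $37,343.58; interest $522.81 → $37,866.39; payment $11,502.85; balance $26,363.54
Payment period 5: opening $26,363.54; interest $369.09 → $26,732.63; payment $11,502.85; balance $15,229.78
Payment period 6: opening $15,229.78; interest $213.22 → $15,443.00; payment $11,502.85; balance $3,940.15
Payment period 7: opening $3,940.15; interest $55.16 → $3,995.31; payment $3,995.31; balance $0.00
Total interest: $522.81 + $522.81 + $522.81 + $522.81 + $369.09 + $213.22 + $55.16 = $2,728.71

$2,728.71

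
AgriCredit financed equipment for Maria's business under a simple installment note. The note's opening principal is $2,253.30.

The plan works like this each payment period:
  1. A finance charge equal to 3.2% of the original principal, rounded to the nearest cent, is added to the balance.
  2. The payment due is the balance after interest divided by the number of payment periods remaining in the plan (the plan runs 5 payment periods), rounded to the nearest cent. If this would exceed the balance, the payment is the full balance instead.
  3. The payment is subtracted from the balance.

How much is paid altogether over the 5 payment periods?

Payment period 1: $2,253.30 +$72.11 interest = $2,325.41; pay $465.08 → $1,860.33
Payment period 2: $1,860.33 +$72.11 interest = $1,932.44; pay $483.11 → $1,449.33
Payment period 3: $1,449.33 +$72.11 interest = $1,521.44; pay $507.15 → $1,014.29
Payment period 4: $1,014.29 +$72.11 interest = $1,086.40; pay $543.20 → $543.20
Payment period 5: $543.20 +$72.11 interest = $615.31; pay $615.31 → $0.00
Total paid: $2,613.85

$2,613.85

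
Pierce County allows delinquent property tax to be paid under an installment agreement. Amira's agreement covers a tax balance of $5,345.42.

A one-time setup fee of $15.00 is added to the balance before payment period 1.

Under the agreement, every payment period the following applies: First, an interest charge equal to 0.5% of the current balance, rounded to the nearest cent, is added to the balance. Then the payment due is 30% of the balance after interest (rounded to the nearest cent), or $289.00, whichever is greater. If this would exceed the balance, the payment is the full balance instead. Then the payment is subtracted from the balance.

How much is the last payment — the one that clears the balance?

$66.59

Payment period 1: $5,360.42 +$26.80 interest = $5,387.22; pay $1,616.17 → $3,771.05
Payment period 2: $3,771.05 +$18.86 interest = $3,789.91; pay $1,136.97 → $2,652.94
Payment period 3: $2,652.94 +$13.26 interest = $2,666.20; pay $799.86 → $1,866.34
Payment period 4: $1,866.34 +$9.33 interest = $1,875.67; pay $562.70 → $1,312.97
Payment period 5: $1,312.97 +$6.56 interest = $1,319.53; pay $395.86 → $923.67
Payment period 6: $923.67 +$4.62 interest = $928.29; pay $289.00 → $639.29
Payment period 7: $639.29 +$3.20 interest = $642.49; pay $289.00 → $353.49
Payment period 8: $353.49 +$1.77 interest = $355.26; pay $289.00 → $66.26
Payment period 9: $66.26 +$0.33 interest = $66.59; pay $66.59 → $0.00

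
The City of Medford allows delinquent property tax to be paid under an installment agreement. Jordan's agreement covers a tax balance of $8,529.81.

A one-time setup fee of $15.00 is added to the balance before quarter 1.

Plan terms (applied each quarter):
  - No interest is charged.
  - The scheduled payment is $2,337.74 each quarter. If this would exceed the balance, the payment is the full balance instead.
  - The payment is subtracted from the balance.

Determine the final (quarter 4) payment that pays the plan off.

$1,531.59

Quarter 1: opening $8,544.81; payment $2,337.74; balance $6,207.07
Quarter 2: opening $6,207.07; payment $2,337.74; balance $3,869.33
Quarter 3: opening $3,869.33; payment $2,337.74; balance $1,531.59
Quarter 4: opening $1,531.59; payment $1,531.59; balance $0.00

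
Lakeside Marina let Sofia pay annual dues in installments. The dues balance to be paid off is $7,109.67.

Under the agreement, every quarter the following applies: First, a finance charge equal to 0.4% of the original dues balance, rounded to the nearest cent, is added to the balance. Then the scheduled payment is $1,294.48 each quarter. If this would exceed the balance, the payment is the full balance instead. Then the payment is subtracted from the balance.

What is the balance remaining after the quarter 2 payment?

# | Opening | Interest | Payment | End bal
1 | $7,109.67 | $28.44 | $1,294.48 | $5,843.63
2 | $5,843.63 | $28.44 | $1,294.48 | $4,577.59

$4,577.59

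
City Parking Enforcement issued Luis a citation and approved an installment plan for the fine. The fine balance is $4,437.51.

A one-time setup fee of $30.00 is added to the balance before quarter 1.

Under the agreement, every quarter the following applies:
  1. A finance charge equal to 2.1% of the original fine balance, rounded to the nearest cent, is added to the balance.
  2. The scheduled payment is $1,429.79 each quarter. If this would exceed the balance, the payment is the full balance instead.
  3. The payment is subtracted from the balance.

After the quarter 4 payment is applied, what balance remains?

$0.00

Quarter 1: $4,467.51 +$93.19 interest = $4,560.70; pay $1,429.79 → $3,130.91
Quarter 2: $3,130.91 +$93.19 interest = $3,224.10; pay $1,429.79 → $1,794.31
Quarter 3: $1,794.31 +$93.19 interest = $1,887.50; pay $1,429.79 → $457.71
Quarter 4: $457.71 +$93.19 interest = $550.90; pay $550.90 → $0.00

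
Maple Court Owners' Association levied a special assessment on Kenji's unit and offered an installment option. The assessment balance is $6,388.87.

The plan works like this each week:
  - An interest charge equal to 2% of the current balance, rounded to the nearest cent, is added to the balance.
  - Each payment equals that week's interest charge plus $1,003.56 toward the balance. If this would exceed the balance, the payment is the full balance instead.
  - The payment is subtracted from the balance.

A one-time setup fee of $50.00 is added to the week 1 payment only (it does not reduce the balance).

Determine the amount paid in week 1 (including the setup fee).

$1,181.34

Week 1: $6,388.87 +$127.78 interest = $6,516.65; pay $1,131.34 (+ $50.00 fee) → $5,385.31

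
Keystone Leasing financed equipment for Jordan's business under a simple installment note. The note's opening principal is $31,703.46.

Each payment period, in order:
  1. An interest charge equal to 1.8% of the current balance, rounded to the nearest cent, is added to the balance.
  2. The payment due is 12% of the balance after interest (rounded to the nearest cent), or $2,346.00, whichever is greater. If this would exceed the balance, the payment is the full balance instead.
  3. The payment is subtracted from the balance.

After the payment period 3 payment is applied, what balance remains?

# | Opening | Interest | Payment | End bal
1 | $31,703.46 | $570.66 | $3,872.89 | $28,401.23
2 | $28,401.23 | $511.22 | $3,469.49 | $25,442.96
3 | $25,442.96 | $457.97 | $3,108.11 | $22,792.82

$22,792.82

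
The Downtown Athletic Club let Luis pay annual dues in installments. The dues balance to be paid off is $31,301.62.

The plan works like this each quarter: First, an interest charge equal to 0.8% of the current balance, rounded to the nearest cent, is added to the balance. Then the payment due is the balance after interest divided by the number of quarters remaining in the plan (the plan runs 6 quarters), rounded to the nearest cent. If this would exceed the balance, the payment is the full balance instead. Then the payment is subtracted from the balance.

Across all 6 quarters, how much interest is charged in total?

Quarter 1: $31,301.62 +$250.41 interest = $31,552.03; pay $5,258.67 → $26,293.36
Quarter 2: $26,293.36 +$210.35 interest = $26,503.71; pay $5,300.74 → $21,202.97
Quarter 3: $21,202.97 +$169.62 interest = $21,372.59; pay $5,343.15 → $16,029.44
Quarter 4: $16,029.44 +$128.24 interest = $16,157.68; pay $5,385.89 → $10,771.79
Quarter 5: $10,771.79 +$86.17 interest = $10,857.96; pay $5,428.98 → $5,428.98
Quarter 6: $5,428.98 +$43.43 interest = $5,472.41; pay $5,472.41 → $0.00
Total interest: $250.41 + $210.35 + $169.62 + $128.24 + $86.17 + $43.43 = $888.22

$888.22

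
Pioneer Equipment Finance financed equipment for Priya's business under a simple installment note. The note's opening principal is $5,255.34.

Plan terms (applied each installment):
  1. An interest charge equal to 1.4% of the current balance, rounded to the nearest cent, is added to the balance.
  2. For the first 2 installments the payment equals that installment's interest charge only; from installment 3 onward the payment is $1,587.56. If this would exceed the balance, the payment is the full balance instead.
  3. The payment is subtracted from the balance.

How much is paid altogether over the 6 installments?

Installment 1: opening $5,255.34; interest $73.57 → $5,328.91; payment $73.57; balance $5,255.34
Installment 2: opening $5,255.34; interest $73.57 → $5,328.91; payment $73.57; balance $5,255.34
Installment 3: opening $5,255.34; interest $73.57 → $5,328.91; payment $1,587.56; balance $3,741.35
Installment 4: opening $3,741.35; interest $52.38 → $3,793.73; payment $1,587.56; balance $2,206.17
Installment 5: opening $2,206.17; interest $30.89 → $2,237.06; payment $1,587.56; balance $649.50
Installment 6: opening $649.50; interest $9.09 → $658.59; payment $658.59; balance $0.00
Total paid: $5,568.41

$5,568.41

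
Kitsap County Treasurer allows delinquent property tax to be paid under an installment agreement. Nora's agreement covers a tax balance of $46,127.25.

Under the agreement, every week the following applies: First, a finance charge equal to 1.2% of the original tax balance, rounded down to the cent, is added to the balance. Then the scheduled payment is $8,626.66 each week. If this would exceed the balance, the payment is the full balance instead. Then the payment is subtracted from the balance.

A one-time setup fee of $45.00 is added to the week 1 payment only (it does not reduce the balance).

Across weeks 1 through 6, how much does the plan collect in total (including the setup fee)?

$49,493.37

Week 1: opening $46,127.25; interest $553.52 → $46,680.77; payment $8,626.66 (+ $45.00 fee); balance $38,054.11
Week 2: opening $38,054.11; interest $553.52 → $38,607.63; payment $8,626.66; balance $29,980.97
Week 3: opening $29,980.97; interest $553.52 → $30,534.49; payment $8,626.66; balance $21,907.83
Week 4: opening $21,907.83; interest $553.52 → $22,461.35; payment $8,626.66; balance $13,834.69
Week 5: opening $13,834.69; interest $553.52 → $14,388.21; payment $8,626.66; balance $5,761.55
Week 6: opening $5,761.55; interest $553.52 → $6,315.07; payment $6,315.07; balance $0.00
Total paid: $49,493.37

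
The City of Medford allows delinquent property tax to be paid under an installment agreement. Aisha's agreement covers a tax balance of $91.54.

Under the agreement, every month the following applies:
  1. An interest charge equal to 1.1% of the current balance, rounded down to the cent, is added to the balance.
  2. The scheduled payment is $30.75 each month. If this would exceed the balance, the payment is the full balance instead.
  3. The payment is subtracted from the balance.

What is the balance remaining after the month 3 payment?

$1.30

Month 1: $91.54 +$1.00 interest = $92.54; pay $30.75 → $61.79
Month 2: $61.79 +$0.67 interest = $62.46; pay $30.75 → $31.71
Month 3: $31.71 +$0.34 interest = $32.05; pay $30.75 → $1.30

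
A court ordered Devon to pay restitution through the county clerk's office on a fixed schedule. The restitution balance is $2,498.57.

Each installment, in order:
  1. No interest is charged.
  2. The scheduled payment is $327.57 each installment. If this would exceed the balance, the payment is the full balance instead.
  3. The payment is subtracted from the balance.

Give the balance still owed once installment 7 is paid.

Installment 1: opening $2,498.57; payment $327.57; balance $2,171.00
Installment 2: opening $2,171.00; payment $327.57; balance $1,843.43
Installment 3: opening $1,843.43; payment $327.57; balance $1,515.86
Installment 4: opening $1,515.86; payment $327.57; balance $1,188.29
Installment 5: opening $1,188.29; payment $327.57; balance $860.72
Installment 6: opening $860.72; payment $327.57; balance $533.15
Installment 7: opening $533.15; payment $327.57; balance $205.58

$205.58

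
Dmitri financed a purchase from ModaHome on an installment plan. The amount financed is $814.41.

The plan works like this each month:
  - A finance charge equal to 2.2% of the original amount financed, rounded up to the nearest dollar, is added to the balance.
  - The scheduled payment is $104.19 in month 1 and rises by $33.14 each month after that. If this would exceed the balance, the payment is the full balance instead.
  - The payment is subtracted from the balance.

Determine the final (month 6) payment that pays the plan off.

# | Opening | Interest | Payment | End bal
1 | $814.41 | $18.00 | $104.19 | $728.22
2 | $728.22 | $18.00 | $137.33 | $608.89
3 | $608.89 | $18.00 | $170.47 | $456.42
4 | $456.42 | $18.00 | $203.61 | $270.81
5 | $270.81 | $18.00 | $236.75 | $52.06
6 | $52.06 | $18.00 | $70.06 | $0.00

$70.06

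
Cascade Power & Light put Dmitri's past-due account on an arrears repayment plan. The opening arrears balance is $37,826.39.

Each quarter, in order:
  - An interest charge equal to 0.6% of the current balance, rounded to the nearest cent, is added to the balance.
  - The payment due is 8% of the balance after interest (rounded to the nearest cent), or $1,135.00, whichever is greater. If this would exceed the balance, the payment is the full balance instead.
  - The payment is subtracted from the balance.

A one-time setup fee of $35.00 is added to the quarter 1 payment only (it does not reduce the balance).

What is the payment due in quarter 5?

Quarter 1: opening $37,826.39; interest $226.96 → $38,053.35; payment $3,044.27 (+ $35.00 fee); balance $35,009.08
Quarter 2: opening $35,009.08; interest $210.05 → $35,219.13; payment $2,817.53; balance $32,401.60
Quarter 3: opening $32,401.60; interest $194.41 → $32,596.01; payment $2,607.68; balance $29,988.33
Quarter 4: opening $29,988.33; interest $179.93 → $30,168.26; payment $2,413.46; balance $27,754.80
Quarter 5: opening $27,754.80; interest $166.53 → $27,921.33; payment $2,233.71; balance $25,687.62

$2,233.71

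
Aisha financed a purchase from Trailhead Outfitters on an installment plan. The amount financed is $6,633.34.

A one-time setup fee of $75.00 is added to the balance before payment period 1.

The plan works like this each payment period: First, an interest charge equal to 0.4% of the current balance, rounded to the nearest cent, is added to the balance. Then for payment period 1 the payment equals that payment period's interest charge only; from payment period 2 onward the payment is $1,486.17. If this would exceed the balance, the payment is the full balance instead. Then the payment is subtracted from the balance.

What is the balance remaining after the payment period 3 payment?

$3,783.83

Payment period 1: $6,708.34 +$26.83 interest = $6,735.17; pay $26.83 → $6,708.34
Payment period 2: $6,708.34 +$26.83 interest = $6,735.17; pay $1,486.17 → $5,249.00
Payment period 3: $5,249.00 +$21.00 interest = $5,270.00; pay $1,486.17 → $3,783.83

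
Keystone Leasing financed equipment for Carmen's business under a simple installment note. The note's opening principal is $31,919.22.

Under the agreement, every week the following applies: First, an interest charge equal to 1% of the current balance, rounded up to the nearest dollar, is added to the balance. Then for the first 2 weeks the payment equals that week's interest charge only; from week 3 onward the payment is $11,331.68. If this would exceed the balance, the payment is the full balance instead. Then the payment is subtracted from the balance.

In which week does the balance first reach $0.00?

Week 1: $31,919.22 +$320.00 interest = $32,239.22; pay $320.00 → $31,919.22
Week 2: $31,919.22 +$320.00 interest = $32,239.22; pay $320.00 → $31,919.22
Week 3: $31,919.22 +$320.00 interest = $32,239.22; pay $11,331.68 → $20,907.54
Week 4: $20,907.54 +$210.00 interest = $21,117.54; pay $11,331.68 → $9,785.86
Week 5: $9,785.86 +$98.00 interest = $9,883.86; pay $9,883.86 → $0.00
Balance reaches $0.00 in week 5.

5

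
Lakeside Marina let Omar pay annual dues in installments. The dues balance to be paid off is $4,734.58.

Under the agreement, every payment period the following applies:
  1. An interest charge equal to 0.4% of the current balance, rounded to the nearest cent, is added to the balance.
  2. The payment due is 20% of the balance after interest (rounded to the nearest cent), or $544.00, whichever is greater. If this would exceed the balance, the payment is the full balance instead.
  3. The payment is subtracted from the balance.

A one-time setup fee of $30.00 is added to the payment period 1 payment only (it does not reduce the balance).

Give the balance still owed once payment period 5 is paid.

# | Opening | Interest | Payment | Fee | End bal
1 | $4,734.58 | $18.94 | $950.70 | $30.00 | $3,802.82
2 | $3,802.82 | $15.21 | $763.61 | — | $3,054.42
3 | $3,054.42 | $12.22 | $613.33 | — | $2,453.31
4 | $2,453.31 | $9.81 | $544.00 | — | $1,919.12
5 | $1,919.12 | $7.68 | $544.00 | — | $1,382.80

$1,382.80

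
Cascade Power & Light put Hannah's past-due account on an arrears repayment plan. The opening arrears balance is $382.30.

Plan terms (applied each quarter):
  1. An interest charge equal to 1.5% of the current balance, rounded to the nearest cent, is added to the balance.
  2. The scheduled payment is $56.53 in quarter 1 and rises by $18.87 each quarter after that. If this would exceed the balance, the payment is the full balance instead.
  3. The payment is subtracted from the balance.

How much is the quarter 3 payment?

$94.27

# | Opening | Interest | Payment | End bal
1 | $382.30 | $5.73 | $56.53 | $331.50
2 | $331.50 | $4.97 | $75.40 | $261.07
3 | $261.07 | $3.92 | $94.27 | $170.72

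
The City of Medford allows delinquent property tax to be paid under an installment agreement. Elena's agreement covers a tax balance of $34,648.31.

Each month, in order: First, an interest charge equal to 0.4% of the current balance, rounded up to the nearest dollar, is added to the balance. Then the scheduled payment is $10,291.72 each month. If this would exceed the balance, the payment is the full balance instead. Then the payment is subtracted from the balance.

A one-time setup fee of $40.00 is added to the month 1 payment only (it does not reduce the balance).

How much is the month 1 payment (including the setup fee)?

# | Opening | Interest | Payment | Fee | End bal
1 | $34,648.31 | $139.00 | $10,291.72 | $40.00 | $24,495.59

$10,331.72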